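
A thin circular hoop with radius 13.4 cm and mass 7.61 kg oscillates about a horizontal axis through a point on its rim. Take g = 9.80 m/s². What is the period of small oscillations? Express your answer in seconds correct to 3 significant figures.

1.04 s

I_cm = mr² = 0.1366 kg·m². The pivot is at distance d = 0.134 m from the centre of mass.
By the parallel-axis theorem, I = I_cm + md² = 0.1366 + 0.1366 = 0.2733 kg·m².
T = 2π√(I/(mgd)) = 2π√(0.2733/(7.61 × 9.80 × 0.134)) = 1.04 s.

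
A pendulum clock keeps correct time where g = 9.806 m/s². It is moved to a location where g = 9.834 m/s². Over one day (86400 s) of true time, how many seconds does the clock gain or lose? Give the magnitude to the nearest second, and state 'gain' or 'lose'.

The clock's period scales as T ∝ 1/√g, so T'/T = √(9.806/9.834) = 0.998575.
In 86400 s of true time the clock registers 86400/0.998575 = 86523.3 s, so it gains 123 s.

gain 123 s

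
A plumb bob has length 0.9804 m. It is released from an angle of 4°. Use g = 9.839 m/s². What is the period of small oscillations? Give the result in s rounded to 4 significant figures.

1.983 s

T = 2π√(L/g) = 2π√(0.9804/9.839) = 2π × 0.31566 = 1.983 s.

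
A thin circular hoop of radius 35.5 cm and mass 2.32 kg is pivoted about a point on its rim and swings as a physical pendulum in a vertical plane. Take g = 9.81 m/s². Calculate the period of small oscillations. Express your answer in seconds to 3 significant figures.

1.69 s

I_cm = mr² = 0.2924 kg·m². The pivot is at distance d = 0.355 m from the centre of mass.
By the parallel-axis theorem, I = I_cm + md² = 0.2924 + 0.2924 = 0.5848 kg·m².
T = 2π√(I/(mgd)) = 2π√(0.5848/(2.32 × 9.81 × 0.355)) = 1.69 s.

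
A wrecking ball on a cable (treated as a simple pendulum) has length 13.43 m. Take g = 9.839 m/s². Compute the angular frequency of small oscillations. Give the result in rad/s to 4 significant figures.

0.8559 rad/s

ω = √(g/L) = √(9.839/13.43) = 0.8559 rad/s.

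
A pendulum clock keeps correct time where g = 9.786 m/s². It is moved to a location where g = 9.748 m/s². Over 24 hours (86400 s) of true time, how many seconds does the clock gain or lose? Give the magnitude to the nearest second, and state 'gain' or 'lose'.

lose 168 s

The clock's period scales as T ∝ 1/√g, so T'/T = √(9.786/9.748) = 1.00195.
In 86400 s of true time the clock registers 86400/1.00195 = 86232.1 s, so it loses 168 s.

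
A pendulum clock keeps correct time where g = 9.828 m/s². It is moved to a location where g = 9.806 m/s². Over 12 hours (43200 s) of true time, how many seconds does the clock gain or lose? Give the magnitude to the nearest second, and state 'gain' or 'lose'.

The clock's period scales as T ∝ 1/√g, so T'/T = √(9.828/9.806) = 1.00112.
In 43200 s of true time the clock registers 43200/1.00112 = 43151.6 s, so it loses 48 s.

lose 48 s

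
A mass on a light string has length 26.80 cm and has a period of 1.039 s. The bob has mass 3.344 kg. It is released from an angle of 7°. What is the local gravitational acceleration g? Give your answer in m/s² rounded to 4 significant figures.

From T = 2π√(L/g), g = 4π²L/T² = 4π² × 0.2680/1.0390² = 9.801 m/s².

9.801 m/s²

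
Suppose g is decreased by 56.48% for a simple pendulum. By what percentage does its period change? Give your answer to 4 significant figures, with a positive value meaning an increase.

51.58%

T ∝ 1/√g, so T'/T = 1/√(0.43520) = 1.5158.
Percentage change in T = (1.5158 − 1) × 100% = 51.58%.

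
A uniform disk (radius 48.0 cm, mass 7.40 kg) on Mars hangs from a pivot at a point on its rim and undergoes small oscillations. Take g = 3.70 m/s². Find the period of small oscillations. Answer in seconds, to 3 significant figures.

I_cm = ½mr² = 0.8525 kg·m². The pivot is at distance d = 0.480 m from the centre of mass.
By the parallel-axis theorem, I = I_cm + md² = 0.8525 + 1.705 = 2.557 kg·m².
T = 2π√(I/(mgd)) = 2π√(2.557/(7.40 × 3.70 × 0.480)) = 2.77 s.

2.77 s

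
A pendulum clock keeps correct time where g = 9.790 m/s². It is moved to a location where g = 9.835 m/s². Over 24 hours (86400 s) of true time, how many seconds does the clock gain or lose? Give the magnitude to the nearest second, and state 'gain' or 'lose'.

The clock's period scales as T ∝ 1/√g, so T'/T = √(9.790/9.835) = 0.997710.
In 86400 s of true time the clock registers 86400/0.997710 = 86598.3 s, so it gains 198 s.

gain 198 s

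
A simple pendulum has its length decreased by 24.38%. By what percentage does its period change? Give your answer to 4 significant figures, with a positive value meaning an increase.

-13.04%

T ∝ √L, so T'/T = √(0.75620) = 0.86960.
Percentage change in T = (0.86960 − 1) × 100% = -13.04%.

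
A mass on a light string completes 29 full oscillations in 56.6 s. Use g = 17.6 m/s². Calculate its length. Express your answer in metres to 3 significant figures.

T = 56.6/29 = 1.952 s.
From T = 2π√(L/g), L = gT²/(4π²) = 17.6 × 1.952²/(4π²) = 1.70 m.

1.70 m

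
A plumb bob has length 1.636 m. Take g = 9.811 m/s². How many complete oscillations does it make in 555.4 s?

216

T = 2π√(L/g) = 2π√(1.636/9.811) = 2.5658 s.
Number of complete oscillations = ⌊555.4/2.5658⌋ = ⌊216.47⌋ = 216.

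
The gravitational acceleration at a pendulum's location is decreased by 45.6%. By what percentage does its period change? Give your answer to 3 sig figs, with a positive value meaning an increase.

35.6%

T ∝ 1/√g, so T'/T = 1/√(0.5440) = 1.356.
Percentage change in T = (1.356 − 1) × 100% = 35.6%.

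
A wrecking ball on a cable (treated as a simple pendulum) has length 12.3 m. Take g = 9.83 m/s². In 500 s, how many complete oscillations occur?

71

T = 2π√(L/g) = 2π√(12.3/9.83) = 7.028 s.
Number of complete oscillations = ⌊500/7.028⌋ = ⌊71.14⌋ = 71.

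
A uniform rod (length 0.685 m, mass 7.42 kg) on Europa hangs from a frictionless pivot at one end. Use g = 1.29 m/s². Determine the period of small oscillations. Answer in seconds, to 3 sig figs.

For a physical pendulum T = 2π√(I/(mgd)), with d = 0.3425 m from pivot to centre of mass.
I_cm = mL²/12 = 7.42 × 0.685²/12 = 0.2901 kg·m²; I = I_cm + md² = 0.2901 + 7.42 × 0.3425² = 1.161 kg·m².
T = 2π√(1.161/(7.42 × 1.29 × 0.3425)) = 3.74 s.

3.74 s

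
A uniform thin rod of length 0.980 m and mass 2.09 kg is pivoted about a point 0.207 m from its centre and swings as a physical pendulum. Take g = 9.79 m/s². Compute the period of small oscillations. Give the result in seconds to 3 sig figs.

1.55 s

For a physical pendulum T = 2π√(I/(mgd)), with d = 0.2070 m from pivot to centre of mass.
I_cm = mL²/12 = 2.09 × 0.980²/12 = 0.1673 kg·m²; I = I_cm + md² = 0.1673 + 2.09 × 0.2070² = 0.2568 kg·m².
T = 2π√(0.2568/(2.09 × 9.79 × 0.2070)) = 1.55 s.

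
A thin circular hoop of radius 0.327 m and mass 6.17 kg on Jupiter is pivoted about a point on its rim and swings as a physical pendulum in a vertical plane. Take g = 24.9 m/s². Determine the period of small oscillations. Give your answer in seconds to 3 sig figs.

1.02 s

I_cm = mr² = 0.6598 kg·m². The pivot is at distance d = 0.327 m from the centre of mass.
By the parallel-axis theorem, I = I_cm + md² = 0.6598 + 0.6598 = 1.320 kg·m².
T = 2π√(I/(mgd)) = 2π√(1.320/(6.17 × 24.9 × 0.327)) = 1.02 s.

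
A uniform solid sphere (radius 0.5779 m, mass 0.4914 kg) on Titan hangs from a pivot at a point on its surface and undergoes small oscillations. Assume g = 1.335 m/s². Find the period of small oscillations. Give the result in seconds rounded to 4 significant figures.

4.891 s

I_cm = (2/5)mr² = 0.065645 kg·m². The pivot is at distance d = 0.5779 m from the centre of mass.
By the parallel-axis theorem, I = I_cm + md² = 0.065645 + 0.16411 = 0.22976 kg·m².
T = 2π√(I/(mgd)) = 2π√(0.22976/(0.4914 × 1.335 × 0.5779)) = 4.891 s.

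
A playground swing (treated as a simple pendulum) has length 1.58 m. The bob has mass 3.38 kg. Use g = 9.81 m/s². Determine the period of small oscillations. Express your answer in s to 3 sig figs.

2.52 s

T = 2π√(L/g) = 2π√(1.58/9.81) = 2π × 0.4013 = 2.52 s.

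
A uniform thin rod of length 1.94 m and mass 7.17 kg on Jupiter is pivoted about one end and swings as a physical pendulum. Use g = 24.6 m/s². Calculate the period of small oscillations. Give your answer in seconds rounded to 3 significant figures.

1.44 s

For a physical pendulum T = 2π√(I/(mgd)), with d = 0.9700 m from pivot to centre of mass.
I_cm = mL²/12 = 7.17 × 1.94²/12 = 2.249 kg·m²; I = I_cm + md² = 2.249 + 7.17 × 0.9700² = 8.995 kg·m².
T = 2π√(8.995/(7.17 × 24.6 × 0.9700)) = 1.44 s.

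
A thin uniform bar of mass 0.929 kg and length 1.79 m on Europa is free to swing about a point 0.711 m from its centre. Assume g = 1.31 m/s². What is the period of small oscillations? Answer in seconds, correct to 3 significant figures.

For a physical pendulum T = 2π√(I/(mgd)), with d = 0.7110 m from pivot to centre of mass.
I_cm = mL²/12 = 0.929 × 1.79²/12 = 0.2481 kg·m²; I = I_cm + md² = 0.2481 + 0.929 × 0.7110² = 0.7177 kg·m².
T = 2π√(0.7177/(0.929 × 1.31 × 0.7110)) = 5.72 s.

5.72 s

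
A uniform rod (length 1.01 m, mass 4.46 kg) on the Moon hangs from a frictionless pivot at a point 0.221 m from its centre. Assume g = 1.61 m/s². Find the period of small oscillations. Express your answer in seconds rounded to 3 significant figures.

3.85 s

For a physical pendulum T = 2π√(I/(mgd)), with d = 0.2210 m from pivot to centre of mass.
I_cm = mL²/12 = 4.46 × 1.01²/12 = 0.3791 kg·m²; I = I_cm + md² = 0.3791 + 4.46 × 0.2210² = 0.5970 kg·m².
T = 2π√(0.5970/(4.46 × 1.61 × 0.2210)) = 3.85 s.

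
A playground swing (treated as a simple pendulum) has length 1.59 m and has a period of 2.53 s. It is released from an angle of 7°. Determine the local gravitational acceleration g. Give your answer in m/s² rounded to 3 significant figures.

9.81 m/s²

From T = 2π√(L/g), g = 4π²L/T² = 4π² × 1.59/2.530² = 9.81 m/s².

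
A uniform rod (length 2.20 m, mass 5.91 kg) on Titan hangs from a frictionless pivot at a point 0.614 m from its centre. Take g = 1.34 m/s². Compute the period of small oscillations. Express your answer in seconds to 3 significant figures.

6.12 s

For a physical pendulum T = 2π√(I/(mgd)), with d = 0.6140 m from pivot to centre of mass.
I_cm = mL²/12 = 5.91 × 2.20²/12 = 2.384 kg·m²; I = I_cm + md² = 2.384 + 5.91 × 0.6140² = 4.612 kg·m².
T = 2π√(4.612/(5.91 × 1.34 × 0.6140)) = 6.12 s.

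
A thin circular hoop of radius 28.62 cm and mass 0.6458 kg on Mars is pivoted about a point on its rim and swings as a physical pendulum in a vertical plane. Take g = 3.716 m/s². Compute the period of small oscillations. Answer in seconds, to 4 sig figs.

2.466 s

I_cm = mr² = 0.052898 kg·m². The pivot is at distance d = 0.2862 m from the centre of mass.
By the parallel-axis theorem, I = I_cm + md² = 0.052898 + 0.052898 = 0.10580 kg·m².
T = 2π√(I/(mgd)) = 2π√(0.10580/(0.6458 × 3.716 × 0.2862)) = 2.466 s.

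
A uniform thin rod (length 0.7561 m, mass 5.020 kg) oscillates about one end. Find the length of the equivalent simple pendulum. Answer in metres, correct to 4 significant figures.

The equivalent simple-pendulum length is L_eq = I/(md), where I is about the pivot and d = 0.37805 m.
I_cm = (1/12)mL² = 0.23916 kg·m², so I = I_cm + md² = 0.23916 + 0.71747 = 0.95662 kg·m².
L_eq = 0.95662/(5.020 × 0.37805) = 0.5041 m.

0.5041 m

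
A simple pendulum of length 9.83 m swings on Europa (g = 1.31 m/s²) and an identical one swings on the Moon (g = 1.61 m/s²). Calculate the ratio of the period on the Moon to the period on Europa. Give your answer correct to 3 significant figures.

T ∝ 1/√g, so T₂/T₁ = √(g₁/g₂) = √(1.31/1.61) = 0.902.

0.902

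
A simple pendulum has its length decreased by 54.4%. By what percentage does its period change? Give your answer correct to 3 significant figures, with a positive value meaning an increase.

T ∝ √L, so T'/T = √(0.4560) = 0.6753.
Percentage change in T = (0.6753 − 1) × 100% = -32.5%.

-32.5%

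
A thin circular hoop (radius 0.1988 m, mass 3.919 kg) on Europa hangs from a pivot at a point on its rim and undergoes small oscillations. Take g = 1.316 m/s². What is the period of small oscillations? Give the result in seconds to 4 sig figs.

I_cm = mr² = 0.15488 kg·m². The pivot is at distance d = 0.1988 m from the centre of mass.
By the parallel-axis theorem, I = I_cm + md² = 0.15488 + 0.15488 = 0.30977 kg·m².
T = 2π√(I/(mgd)) = 2π√(0.30977/(3.919 × 1.316 × 0.1988)) = 3.454 s.

3.454 s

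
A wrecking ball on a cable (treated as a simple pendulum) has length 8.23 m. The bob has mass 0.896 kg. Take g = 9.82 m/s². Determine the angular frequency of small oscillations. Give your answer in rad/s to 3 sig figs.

ω = √(g/L) = √(9.82/8.23) = 1.09 rad/s.

1.09 rad/s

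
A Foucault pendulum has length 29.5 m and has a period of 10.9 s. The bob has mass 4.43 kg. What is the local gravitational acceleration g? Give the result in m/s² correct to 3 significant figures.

From T = 2π√(L/g), g = 4π²L/T² = 4π² × 29.5/10.90² = 9.80 m/s².

9.80 m/s²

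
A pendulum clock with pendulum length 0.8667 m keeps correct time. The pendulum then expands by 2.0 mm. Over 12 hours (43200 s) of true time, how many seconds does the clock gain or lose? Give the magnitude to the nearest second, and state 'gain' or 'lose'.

lose 50 s

T ∝ √L, so T'/T = √(0.86870/0.8667) = 1.00115.
In 43200 s of true time the clock registers 43200/1.00115 = 43150.2 s, so it loses 50 s.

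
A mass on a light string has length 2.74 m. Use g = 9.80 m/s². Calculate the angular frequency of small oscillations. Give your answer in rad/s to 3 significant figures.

1.89 rad/s

ω = √(g/L) = √(9.80/2.74) = 1.89 rad/s.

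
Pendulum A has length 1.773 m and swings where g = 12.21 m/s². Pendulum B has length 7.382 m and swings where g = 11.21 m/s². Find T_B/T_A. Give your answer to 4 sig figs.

T = 2π√(L/g), so T_B/T_A = √((L_B/g_B)/(L_A/g_A)) = √((7.382/11.21)/(1.773/12.21)) = 2.130.

2.130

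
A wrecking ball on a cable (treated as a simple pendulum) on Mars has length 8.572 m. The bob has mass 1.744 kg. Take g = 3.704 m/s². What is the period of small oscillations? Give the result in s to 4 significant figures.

9.558 s

T = 2π√(L/g) = 2π√(8.572/3.704) = 2π × 1.5213 = 9.558 s.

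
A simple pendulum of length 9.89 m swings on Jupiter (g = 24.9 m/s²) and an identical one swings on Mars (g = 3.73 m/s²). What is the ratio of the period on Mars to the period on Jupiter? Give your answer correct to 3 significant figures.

2.58

T ∝ 1/√g, so T₂/T₁ = √(g₁/g₂) = √(24.9/3.73) = 2.58.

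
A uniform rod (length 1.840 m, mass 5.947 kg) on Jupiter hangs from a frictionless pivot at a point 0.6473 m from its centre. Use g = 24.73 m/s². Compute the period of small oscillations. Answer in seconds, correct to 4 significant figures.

1.315 s

For a physical pendulum T = 2π√(I/(mgd)), with d = 0.64730 m from pivot to centre of mass.
I_cm = mL²/12 = 5.947 × 1.840²/12 = 1.6778 kg·m²; I = I_cm + md² = 1.6778 + 5.947 × 0.64730² = 4.1696 kg·m².
T = 2π√(4.1696/(5.947 × 24.73 × 0.64730)) = 1.315 s.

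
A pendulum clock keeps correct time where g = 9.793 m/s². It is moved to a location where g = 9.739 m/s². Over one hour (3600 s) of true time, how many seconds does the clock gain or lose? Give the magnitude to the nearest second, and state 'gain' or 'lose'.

The clock's period scales as T ∝ 1/√g, so T'/T = √(9.793/9.739) = 1.00277.
In 3600 s of true time the clock registers 3600/1.00277 = 3590.1 s, so it loses 10 s.

lose 10 s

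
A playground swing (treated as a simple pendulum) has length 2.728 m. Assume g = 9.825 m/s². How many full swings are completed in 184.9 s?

55

T = 2π√(L/g) = 2π√(2.728/9.825) = 3.3108 s.
Number of complete oscillations = ⌊184.9/3.3108⌋ = ⌊55.847⌋ = 55.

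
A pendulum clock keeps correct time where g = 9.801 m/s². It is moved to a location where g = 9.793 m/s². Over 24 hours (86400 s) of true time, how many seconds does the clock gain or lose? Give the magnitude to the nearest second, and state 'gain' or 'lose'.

The clock's period scales as T ∝ 1/√g, so T'/T = √(9.801/9.793) = 1.00041.
In 86400 s of true time the clock registers 86400/1.00041 = 86364.7 s, so it loses 35 s.

lose 35 s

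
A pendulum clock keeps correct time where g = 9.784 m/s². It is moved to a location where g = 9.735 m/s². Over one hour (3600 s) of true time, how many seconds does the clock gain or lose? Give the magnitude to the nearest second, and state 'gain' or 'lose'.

The clock's period scales as T ∝ 1/√g, so T'/T = √(9.784/9.735) = 1.00251.
In 3600 s of true time the clock registers 3600/1.00251 = 3591.0 s, so it loses 9 s.

lose 9 s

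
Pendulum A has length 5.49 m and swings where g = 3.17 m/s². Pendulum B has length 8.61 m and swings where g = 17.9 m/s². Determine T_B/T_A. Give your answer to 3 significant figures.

T = 2π√(L/g), so T_B/T_A = √((L_B/g_B)/(L_A/g_A)) = √((8.61/17.9)/(5.49/3.17)) = 0.527.

0.527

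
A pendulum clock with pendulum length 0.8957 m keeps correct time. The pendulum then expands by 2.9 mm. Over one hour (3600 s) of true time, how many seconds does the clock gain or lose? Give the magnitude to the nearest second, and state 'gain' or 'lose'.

lose 6 s

T ∝ √L, so T'/T = √(0.89860/0.8957) = 1.00162.
In 3600 s of true time the clock registers 3600/1.00162 = 3594.2 s, so it loses 6 s.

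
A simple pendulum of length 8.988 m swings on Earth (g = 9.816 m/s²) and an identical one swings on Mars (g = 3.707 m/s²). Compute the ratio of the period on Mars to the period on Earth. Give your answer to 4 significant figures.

T ∝ 1/√g, so T₂/T₁ = √(g₁/g₂) = √(9.816/3.707) = 1.627.

1.627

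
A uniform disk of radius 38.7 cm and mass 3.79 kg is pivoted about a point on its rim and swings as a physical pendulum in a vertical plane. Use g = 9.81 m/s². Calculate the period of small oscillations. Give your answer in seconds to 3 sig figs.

1.53 s

I_cm = ½mr² = 0.2838 kg·m². The pivot is at distance d = 0.387 m from the centre of mass.
By the parallel-axis theorem, I = I_cm + md² = 0.2838 + 0.5676 = 0.8514 kg·m².
T = 2π√(I/(mgd)) = 2π√(0.8514/(3.79 × 9.81 × 0.387)) = 1.53 s.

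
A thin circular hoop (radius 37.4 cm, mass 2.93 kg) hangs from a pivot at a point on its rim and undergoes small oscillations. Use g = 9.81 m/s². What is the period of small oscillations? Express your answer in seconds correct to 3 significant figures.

I_cm = mr² = 0.4098 kg·m². The pivot is at distance d = 0.374 m from the centre of mass.
By the parallel-axis theorem, I = I_cm + md² = 0.4098 + 0.4098 = 0.8197 kg·m².
T = 2π√(I/(mgd)) = 2π√(0.8197/(2.93 × 9.81 × 0.374)) = 1.73 s.

1.73 s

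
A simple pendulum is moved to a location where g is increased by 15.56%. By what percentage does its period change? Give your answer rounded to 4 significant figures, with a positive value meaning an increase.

T ∝ 1/√g, so T'/T = 1/√(1.1556) = 0.93024.
Percentage change in T = (0.93024 − 1) × 100% = -6.976%.

-6.976%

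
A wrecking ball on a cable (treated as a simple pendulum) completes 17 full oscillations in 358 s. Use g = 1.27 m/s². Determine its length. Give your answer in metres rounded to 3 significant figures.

T = 358/17 = 21.06 s.
From T = 2π√(L/g), L = gT²/(4π²) = 1.27 × 21.06²/(4π²) = 14.3 m.

14.3 m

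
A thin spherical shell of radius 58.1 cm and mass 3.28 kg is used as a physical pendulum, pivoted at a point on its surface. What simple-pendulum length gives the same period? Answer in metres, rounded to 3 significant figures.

The equivalent simple-pendulum length is L_eq = I/(md), where I is about the pivot and d = 0.5810 m.
I_cm = (2/3)mR² = 0.7381 kg·m², so I = I_cm + md² = 0.7381 + 1.107 = 1.845 kg·m².
L_eq = 1.845/(3.28 × 0.5810) = 0.968 m.

0.968 m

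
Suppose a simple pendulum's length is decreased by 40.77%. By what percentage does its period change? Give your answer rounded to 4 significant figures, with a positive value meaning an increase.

T ∝ √L, so T'/T = √(0.59230) = 0.76961.
Percentage change in T = (0.76961 − 1) × 100% = -23.04%.

-23.04%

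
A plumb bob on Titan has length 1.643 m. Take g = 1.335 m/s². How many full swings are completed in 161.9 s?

T = 2π√(L/g) = 2π√(1.643/1.335) = 6.9704 s.
Number of complete oscillations = ⌊161.9/6.9704⌋ = ⌊23.227⌋ = 23.

23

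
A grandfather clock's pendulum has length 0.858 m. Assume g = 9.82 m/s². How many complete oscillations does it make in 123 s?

66

T = 2π√(L/g) = 2π√(0.858/9.82) = 1.857 s.
Number of complete oscillations = ⌊123/1.857⌋ = ⌊66.23⌋ = 66.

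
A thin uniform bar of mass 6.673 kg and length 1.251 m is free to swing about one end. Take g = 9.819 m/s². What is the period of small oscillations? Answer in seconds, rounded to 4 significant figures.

For a physical pendulum T = 2π√(I/(mgd)), with d = 0.62550 m from pivot to centre of mass.
I_cm = mL²/12 = 6.673 × 1.251²/12 = 0.87027 kg·m²; I = I_cm + md² = 0.87027 + 6.673 × 0.62550² = 3.4811 kg·m².
T = 2π√(3.4811/(6.673 × 9.819 × 0.62550)) = 1.831 s.

1.831 s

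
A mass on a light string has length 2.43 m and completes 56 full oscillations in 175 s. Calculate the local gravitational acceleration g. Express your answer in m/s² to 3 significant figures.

9.82 m/s²

T = 175/56 = 3.125 s.
From T = 2π√(L/g), g = 4π²L/T² = 4π² × 2.43/3.125² = 9.82 m/s².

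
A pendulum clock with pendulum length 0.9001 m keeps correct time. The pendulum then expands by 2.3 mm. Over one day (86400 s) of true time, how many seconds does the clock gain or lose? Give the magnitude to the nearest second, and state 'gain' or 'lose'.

lose 110 s

T ∝ √L, so T'/T = √(0.90240/0.9001) = 1.00128.
In 86400 s of true time the clock registers 86400/1.00128 = 86289.8 s, so it loses 110 s.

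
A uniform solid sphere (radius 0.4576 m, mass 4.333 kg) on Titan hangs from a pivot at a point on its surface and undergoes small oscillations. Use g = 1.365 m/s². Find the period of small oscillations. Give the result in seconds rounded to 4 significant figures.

4.304 s

I_cm = (2/5)mr² = 0.36293 kg·m². The pivot is at distance d = 0.4576 m from the centre of mass.
By the parallel-axis theorem, I = I_cm + md² = 0.36293 + 0.90732 = 1.2702 kg·m².
T = 2π√(I/(mgd)) = 2π√(1.2702/(4.333 × 1.365 × 0.4576)) = 4.304 s.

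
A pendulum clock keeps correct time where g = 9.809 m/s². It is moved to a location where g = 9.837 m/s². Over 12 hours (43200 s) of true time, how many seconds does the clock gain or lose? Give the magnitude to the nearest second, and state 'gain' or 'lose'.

gain 62 s

The clock's period scales as T ∝ 1/√g, so T'/T = √(9.809/9.837) = 0.998576.
In 43200 s of true time the clock registers 43200/0.998576 = 43261.6 s, so it gains 62 s.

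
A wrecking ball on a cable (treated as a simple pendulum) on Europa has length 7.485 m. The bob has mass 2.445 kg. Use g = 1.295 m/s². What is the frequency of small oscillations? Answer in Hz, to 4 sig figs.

0.06620 Hz

T = 2π√(L/g) = 2π√(7.485/1.295) = 15.106 s, so f = 1/T = 0.06620 Hz.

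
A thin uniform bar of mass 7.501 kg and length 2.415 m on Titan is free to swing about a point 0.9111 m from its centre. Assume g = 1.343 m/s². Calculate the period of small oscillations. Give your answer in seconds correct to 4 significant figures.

6.516 s

For a physical pendulum T = 2π√(I/(mgd)), with d = 0.91110 m from pivot to centre of mass.
I_cm = mL²/12 = 7.501 × 2.415²/12 = 3.6456 kg·m²; I = I_cm + md² = 3.6456 + 7.501 × 0.91110² = 9.8722 kg·m².
T = 2π√(9.8722/(7.501 × 1.343 × 0.91110)) = 6.516 s.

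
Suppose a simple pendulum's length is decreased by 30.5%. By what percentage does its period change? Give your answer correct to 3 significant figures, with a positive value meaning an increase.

T ∝ √L, so T'/T = √(0.6950) = 0.8337.
Percentage change in T = (0.8337 − 1) × 100% = -16.6%.

-16.6%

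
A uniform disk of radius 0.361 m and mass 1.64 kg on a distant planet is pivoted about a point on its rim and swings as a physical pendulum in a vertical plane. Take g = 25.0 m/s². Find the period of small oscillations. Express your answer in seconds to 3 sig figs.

I_cm = ½mr² = 0.1069 kg·m². The pivot is at distance d = 0.361 m from the centre of mass.
By the parallel-axis theorem, I = I_cm + md² = 0.1069 + 0.2137 = 0.3206 kg·m².
T = 2π√(I/(mgd)) = 2π√(0.3206/(1.64 × 25.0 × 0.361)) = 0.925 s.

0.925 s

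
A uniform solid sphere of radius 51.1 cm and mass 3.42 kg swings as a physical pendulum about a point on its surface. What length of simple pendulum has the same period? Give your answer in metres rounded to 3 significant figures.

0.715 m

The equivalent simple-pendulum length is L_eq = I/(md), where I is about the pivot and d = 0.5110 m.
I_cm = (2/5)mR² = 0.3572 kg·m², so I = I_cm + md² = 0.3572 + 0.8930 = 1.250 kg·m².
L_eq = 1.250/(3.42 × 0.5110) = 0.715 m.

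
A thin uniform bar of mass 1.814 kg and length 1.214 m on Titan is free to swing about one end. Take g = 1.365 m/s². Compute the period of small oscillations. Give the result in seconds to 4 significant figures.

4.838 s

For a physical pendulum T = 2π√(I/(mgd)), with d = 0.60700 m from pivot to centre of mass.
I_cm = mL²/12 = 1.814 × 1.214²/12 = 0.22279 kg·m²; I = I_cm + md² = 0.22279 + 1.814 × 0.60700² = 0.89116 kg·m².
T = 2π√(0.89116/(1.814 × 1.365 × 0.60700)) = 4.838 s.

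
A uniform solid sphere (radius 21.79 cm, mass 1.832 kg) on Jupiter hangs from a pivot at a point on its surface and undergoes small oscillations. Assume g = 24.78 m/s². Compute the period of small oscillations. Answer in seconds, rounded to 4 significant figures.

0.6971 s

I_cm = (2/5)mr² = 0.034794 kg·m². The pivot is at distance d = 0.2179 m from the centre of mass.
By the parallel-axis theorem, I = I_cm + md² = 0.034794 + 0.086984 = 0.12178 kg·m².
T = 2π√(I/(mgd)) = 2π√(0.12178/(1.832 × 24.78 × 0.2179)) = 0.6971 s.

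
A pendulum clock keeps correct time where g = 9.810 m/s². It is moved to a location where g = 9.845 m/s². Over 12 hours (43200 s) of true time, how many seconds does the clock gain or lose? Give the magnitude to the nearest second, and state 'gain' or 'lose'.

gain 77 s

The clock's period scales as T ∝ 1/√g, so T'/T = √(9.810/9.845) = 0.998221.
In 43200 s of true time the clock registers 43200/0.998221 = 43277.0 s, so it gains 77 s.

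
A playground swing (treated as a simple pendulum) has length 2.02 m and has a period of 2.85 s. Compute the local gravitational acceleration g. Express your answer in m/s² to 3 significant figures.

9.82 m/s²

From T = 2π√(L/g), g = 4π²L/T² = 4π² × 2.02/2.850² = 9.82 m/s².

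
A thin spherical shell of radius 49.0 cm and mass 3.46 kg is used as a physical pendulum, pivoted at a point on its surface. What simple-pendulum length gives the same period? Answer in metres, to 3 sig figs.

The equivalent simple-pendulum length is L_eq = I/(md), where I is about the pivot and d = 0.4900 m.
I_cm = (2/3)mR² = 0.5538 kg·m², so I = I_cm + md² = 0.5538 + 0.8307 = 1.385 kg·m².
L_eq = 1.385/(3.46 × 0.4900) = 0.817 m.

0.817 m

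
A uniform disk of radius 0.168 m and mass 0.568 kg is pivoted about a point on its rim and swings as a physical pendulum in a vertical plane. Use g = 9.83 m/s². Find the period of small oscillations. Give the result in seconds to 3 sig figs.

1.01 s

I_cm = ½mr² = 0.008016 kg·m². The pivot is at distance d = 0.168 m from the centre of mass.
By the parallel-axis theorem, I = I_cm + md² = 0.008016 + 0.01603 = 0.02405 kg·m².
T = 2π√(I/(mgd)) = 2π√(0.02405/(0.568 × 9.83 × 0.168)) = 1.01 s.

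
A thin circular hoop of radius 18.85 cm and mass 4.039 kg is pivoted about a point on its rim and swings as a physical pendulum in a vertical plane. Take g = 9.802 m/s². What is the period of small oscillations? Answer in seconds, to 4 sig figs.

I_cm = mr² = 0.14351 kg·m². The pivot is at distance d = 0.1885 m from the centre of mass.
By the parallel-axis theorem, I = I_cm + md² = 0.14351 + 0.14351 = 0.28703 kg·m².
T = 2π√(I/(mgd)) = 2π√(0.28703/(4.039 × 9.802 × 0.1885)) = 1.232 s.

1.232 s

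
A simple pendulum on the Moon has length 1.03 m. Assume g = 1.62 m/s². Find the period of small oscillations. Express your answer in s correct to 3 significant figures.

T = 2π√(L/g) = 2π√(1.03/1.62) = 2π × 0.7974 = 5.01 s.

5.01 s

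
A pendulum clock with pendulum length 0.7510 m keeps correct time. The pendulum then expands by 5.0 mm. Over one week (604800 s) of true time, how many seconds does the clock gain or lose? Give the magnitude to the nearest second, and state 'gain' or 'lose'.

T ∝ √L, so T'/T = √(0.75600/0.7510) = 1.00332.
In 604800 s of true time the clock registers 604800/1.00332 = 602796.7 s, so it loses 2003 s.

lose 2003 s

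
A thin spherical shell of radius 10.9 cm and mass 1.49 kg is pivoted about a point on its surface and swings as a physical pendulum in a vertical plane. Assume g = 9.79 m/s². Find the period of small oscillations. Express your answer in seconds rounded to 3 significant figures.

I_cm = (2/3)mr² = 0.01180 kg·m². The pivot is at distance d = 0.109 m from the centre of mass.
By the parallel-axis theorem, I = I_cm + md² = 0.01180 + 0.01770 = 0.02950 kg·m².
T = 2π√(I/(mgd)) = 2π√(0.02950/(1.49 × 9.79 × 0.109)) = 0.856 s.

0.856 s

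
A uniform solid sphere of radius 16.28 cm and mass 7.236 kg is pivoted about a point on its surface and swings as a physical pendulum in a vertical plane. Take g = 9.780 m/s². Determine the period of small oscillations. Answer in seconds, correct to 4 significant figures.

I_cm = (2/5)mr² = 0.076713 kg·m². The pivot is at distance d = 0.1628 m from the centre of mass.
By the parallel-axis theorem, I = I_cm + md² = 0.076713 + 0.19178 = 0.26849 kg·m².
T = 2π√(I/(mgd)) = 2π√(0.26849/(7.236 × 9.780 × 0.1628)) = 0.9592 s.

0.9592 s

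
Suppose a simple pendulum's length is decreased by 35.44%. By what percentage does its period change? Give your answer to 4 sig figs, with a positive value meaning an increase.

-19.65%

T ∝ √L, so T'/T = √(0.64560) = 0.80349.
Percentage change in T = (0.80349 − 1) × 100% = -19.65%.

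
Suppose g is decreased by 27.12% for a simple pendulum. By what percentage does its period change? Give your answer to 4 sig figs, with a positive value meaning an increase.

17.14%

T ∝ 1/√g, so T'/T = 1/√(0.72880) = 1.1714.
Percentage change in T = (1.1714 − 1) × 100% = 17.14%.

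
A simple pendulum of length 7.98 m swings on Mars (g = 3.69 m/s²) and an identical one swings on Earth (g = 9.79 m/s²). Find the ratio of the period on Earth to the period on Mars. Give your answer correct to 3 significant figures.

T ∝ 1/√g, so T₂/T₁ = √(g₁/g₂) = √(3.69/9.79) = 0.614.

0.614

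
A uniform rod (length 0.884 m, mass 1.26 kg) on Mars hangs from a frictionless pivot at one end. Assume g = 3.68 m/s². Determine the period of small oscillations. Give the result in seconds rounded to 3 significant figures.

2.51 s

For a physical pendulum T = 2π√(I/(mgd)), with d = 0.4420 m from pivot to centre of mass.
I_cm = mL²/12 = 1.26 × 0.884²/12 = 0.08205 kg·m²; I = I_cm + md² = 0.08205 + 1.26 × 0.4420² = 0.3282 kg·m².
T = 2π√(0.3282/(1.26 × 3.68 × 0.4420)) = 2.51 s.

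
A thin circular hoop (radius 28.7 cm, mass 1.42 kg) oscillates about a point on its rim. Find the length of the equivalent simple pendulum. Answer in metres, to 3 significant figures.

The equivalent simple-pendulum length is L_eq = I/(md), where I is about the pivot and d = 0.2870 m.
I_cm = mR² = 0.1170 kg·m², so I = I_cm + md² = 0.1170 + 0.1170 = 0.2339 kg·m².
L_eq = 0.2339/(1.42 × 0.2870) = 0.574 m.

0.574 m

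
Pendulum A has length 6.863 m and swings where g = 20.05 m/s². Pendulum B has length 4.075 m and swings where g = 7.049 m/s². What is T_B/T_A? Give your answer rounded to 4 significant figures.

T = 2π√(L/g), so T_B/T_A = √((L_B/g_B)/(L_A/g_A)) = √((4.075/7.049)/(6.863/20.05)) = 1.300.

1.300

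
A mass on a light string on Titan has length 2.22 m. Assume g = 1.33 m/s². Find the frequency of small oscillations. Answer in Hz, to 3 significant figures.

T = 2π√(L/g) = 2π√(2.22/1.33) = 8.118 s, so f = 1/T = 0.123 Hz.

0.123 Hz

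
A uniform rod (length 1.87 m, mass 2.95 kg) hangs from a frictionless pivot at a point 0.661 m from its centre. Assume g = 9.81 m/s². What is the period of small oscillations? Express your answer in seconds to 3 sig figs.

2.11 s

For a physical pendulum T = 2π√(I/(mgd)), with d = 0.6610 m from pivot to centre of mass.
I_cm = mL²/12 = 2.95 × 1.87²/12 = 0.8597 kg·m²; I = I_cm + md² = 0.8597 + 2.95 × 0.6610² = 2.149 kg·m².
T = 2π√(2.149/(2.95 × 9.81 × 0.6610)) = 2.11 s.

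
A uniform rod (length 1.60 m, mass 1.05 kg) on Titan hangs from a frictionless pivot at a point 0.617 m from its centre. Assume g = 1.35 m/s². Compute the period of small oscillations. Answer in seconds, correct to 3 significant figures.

For a physical pendulum T = 2π√(I/(mgd)), with d = 0.6170 m from pivot to centre of mass.
I_cm = mL²/12 = 1.05 × 1.60²/12 = 0.2240 kg·m²; I = I_cm + md² = 0.2240 + 1.05 × 0.6170² = 0.6237 kg·m².
T = 2π√(0.6237/(1.05 × 1.35 × 0.6170)) = 5.31 s.

5.31 s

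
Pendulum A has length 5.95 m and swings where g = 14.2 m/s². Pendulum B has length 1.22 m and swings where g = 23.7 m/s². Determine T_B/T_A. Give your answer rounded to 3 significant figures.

0.351

T = 2π√(L/g), so T_B/T_A = √((L_B/g_B)/(L_A/g_A)) = √((1.22/23.7)/(5.95/14.2)) = 0.351.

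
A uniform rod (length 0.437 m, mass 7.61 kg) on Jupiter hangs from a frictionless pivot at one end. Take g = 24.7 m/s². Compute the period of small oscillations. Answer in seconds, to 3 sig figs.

For a physical pendulum T = 2π√(I/(mgd)), with d = 0.2185 m from pivot to centre of mass.
I_cm = mL²/12 = 7.61 × 0.437²/12 = 0.1211 kg·m²; I = I_cm + md² = 0.1211 + 7.61 × 0.2185² = 0.4844 kg·m².
T = 2π√(0.4844/(7.61 × 24.7 × 0.2185)) = 0.682 s.

0.682 s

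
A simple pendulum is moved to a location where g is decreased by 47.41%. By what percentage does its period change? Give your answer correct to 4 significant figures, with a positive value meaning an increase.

37.89%

T ∝ 1/√g, so T'/T = 1/√(0.52590) = 1.3789.
Percentage change in T = (1.3789 − 1) × 100% = 37.89%.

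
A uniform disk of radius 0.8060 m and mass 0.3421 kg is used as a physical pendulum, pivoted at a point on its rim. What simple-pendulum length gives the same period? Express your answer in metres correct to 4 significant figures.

The equivalent simple-pendulum length is L_eq = I/(md), where I is about the pivot and d = 0.80600 m.
I_cm = ½mR² = 0.11112 kg·m², so I = I_cm + md² = 0.11112 + 0.22224 = 0.33336 kg·m².
L_eq = 0.33336/(0.3421 × 0.80600) = 1.209 m.

1.209 m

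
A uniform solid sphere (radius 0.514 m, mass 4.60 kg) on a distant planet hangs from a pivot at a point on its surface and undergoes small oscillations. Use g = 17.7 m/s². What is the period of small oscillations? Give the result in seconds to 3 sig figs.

1.27 s

I_cm = (2/5)mr² = 0.4861 kg·m². The pivot is at distance d = 0.514 m from the centre of mass.
By the parallel-axis theorem, I = I_cm + md² = 0.4861 + 1.215 = 1.701 kg·m².
T = 2π√(I/(mgd)) = 2π√(1.701/(4.60 × 17.7 × 0.514)) = 1.27 s.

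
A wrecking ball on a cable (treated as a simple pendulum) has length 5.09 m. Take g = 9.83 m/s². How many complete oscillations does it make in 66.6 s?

T = 2π√(L/g) = 2π√(5.09/9.83) = 4.521 s.
Number of complete oscillations = ⌊66.6/4.521⌋ = ⌊14.73⌋ = 14.

14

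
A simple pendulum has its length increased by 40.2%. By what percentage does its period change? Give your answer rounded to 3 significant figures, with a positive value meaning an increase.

T ∝ √L, so T'/T = √(1.402) = 1.184.
Percentage change in T = (1.184 − 1) × 100% = 18.4%.

18.4%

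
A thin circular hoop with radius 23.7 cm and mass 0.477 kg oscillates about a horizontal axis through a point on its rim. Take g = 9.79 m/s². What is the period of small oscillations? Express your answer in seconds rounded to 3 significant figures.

I_cm = mr² = 0.02679 kg·m². The pivot is at distance d = 0.237 m from the centre of mass.
By the parallel-axis theorem, I = I_cm + md² = 0.02679 + 0.02679 = 0.05359 kg·m².
T = 2π√(I/(mgd)) = 2π√(0.05359/(0.477 × 9.79 × 0.237)) = 1.38 s.

1.38 s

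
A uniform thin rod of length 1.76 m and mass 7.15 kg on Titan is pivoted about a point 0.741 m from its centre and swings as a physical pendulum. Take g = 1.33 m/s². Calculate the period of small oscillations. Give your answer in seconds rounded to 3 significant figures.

For a physical pendulum T = 2π√(I/(mgd)), with d = 0.7410 m from pivot to centre of mass.
I_cm = mL²/12 = 7.15 × 1.76²/12 = 1.846 kg·m²; I = I_cm + md² = 1.846 + 7.15 × 0.7410² = 5.772 kg·m².
T = 2π√(5.772/(7.15 × 1.33 × 0.7410)) = 5.69 s.

5.69 s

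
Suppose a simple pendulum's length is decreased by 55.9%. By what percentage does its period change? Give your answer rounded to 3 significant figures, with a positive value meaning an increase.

-33.6%

T ∝ √L, so T'/T = √(0.4410) = 0.6641.
Percentage change in T = (0.6641 − 1) × 100% = -33.6%.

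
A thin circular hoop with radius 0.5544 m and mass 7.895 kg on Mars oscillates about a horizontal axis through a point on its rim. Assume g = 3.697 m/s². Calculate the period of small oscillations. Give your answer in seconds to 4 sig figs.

3.441 s

I_cm = mr² = 2.4266 kg·m². The pivot is at distance d = 0.5544 m from the centre of mass.
By the parallel-axis theorem, I = I_cm + md² = 2.4266 + 2.4266 = 4.8532 kg·m².
T = 2π√(I/(mgd)) = 2π√(4.8532/(7.895 × 3.697 × 0.5544)) = 3.441 s.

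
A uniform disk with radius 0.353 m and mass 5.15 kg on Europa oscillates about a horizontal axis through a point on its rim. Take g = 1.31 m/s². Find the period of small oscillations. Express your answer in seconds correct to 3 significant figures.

3.99 s

I_cm = ½mr² = 0.3209 kg·m². The pivot is at distance d = 0.353 m from the centre of mass.
By the parallel-axis theorem, I = I_cm + md² = 0.3209 + 0.6417 = 0.9626 kg·m².
T = 2π√(I/(mgd)) = 2π√(0.9626/(5.15 × 1.31 × 0.353)) = 3.99 s.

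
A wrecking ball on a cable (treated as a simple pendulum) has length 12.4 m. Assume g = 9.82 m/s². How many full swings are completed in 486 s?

T = 2π√(L/g) = 2π√(12.4/9.82) = 7.060 s.
Number of complete oscillations = ⌊486/7.060⌋ = ⌊68.83⌋ = 68.

68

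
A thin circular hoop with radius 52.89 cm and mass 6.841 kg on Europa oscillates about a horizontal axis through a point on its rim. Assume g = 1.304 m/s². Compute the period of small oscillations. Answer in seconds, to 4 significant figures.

5.659 s

I_cm = mr² = 1.9137 kg·m². The pivot is at distance d = 0.5289 m from the centre of mass.
By the parallel-axis theorem, I = I_cm + md² = 1.9137 + 1.9137 = 3.8273 kg·m².
T = 2π√(I/(mgd)) = 2π√(3.8273/(6.841 × 1.304 × 0.5289)) = 5.659 s.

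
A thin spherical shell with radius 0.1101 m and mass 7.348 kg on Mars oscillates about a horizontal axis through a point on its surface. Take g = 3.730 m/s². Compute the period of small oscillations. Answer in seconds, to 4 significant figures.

1.394 s

I_cm = (2/3)mr² = 0.059382 kg·m². The pivot is at distance d = 0.1101 m from the centre of mass.
By the parallel-axis theorem, I = I_cm + md² = 0.059382 + 0.089073 = 0.14845 kg·m².
T = 2π√(I/(mgd)) = 2π√(0.14845/(7.348 × 3.730 × 0.1101)) = 1.394 s.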